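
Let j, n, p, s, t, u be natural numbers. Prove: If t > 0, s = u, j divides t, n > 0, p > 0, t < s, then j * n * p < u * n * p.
j divides t and t > 0, so j ≤ t. s = u and t < s, thus t < u. j ≤ t, so j < u. Since n > 0, by multiplying by a positive, j * n < u * n. Using p > 0, by multiplying by a positive, j * n * p < u * n * p.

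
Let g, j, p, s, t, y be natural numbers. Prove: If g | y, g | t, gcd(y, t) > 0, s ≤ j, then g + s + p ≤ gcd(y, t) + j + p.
g | y and g | t, so g | gcd(y, t). Since gcd(y, t) > 0, g ≤ gcd(y, t). s ≤ j, so g + s ≤ gcd(y, t) + j. Then g + s + p ≤ gcd(y, t) + j + p.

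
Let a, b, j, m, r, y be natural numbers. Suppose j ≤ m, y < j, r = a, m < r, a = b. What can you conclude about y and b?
y < b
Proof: r = a and a = b, therefore r = b. Since j ≤ m and m < r, j < r. Because y < j, y < r. r = b, so y < b.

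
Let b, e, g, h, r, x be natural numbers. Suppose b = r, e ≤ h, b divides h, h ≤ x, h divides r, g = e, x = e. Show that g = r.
Because x = e and h ≤ x, h ≤ e. From e ≤ h, e = h. g = e, so g = h. b = r and b divides h, hence r divides h. Because h divides r, h = r. Since g = h, g = r.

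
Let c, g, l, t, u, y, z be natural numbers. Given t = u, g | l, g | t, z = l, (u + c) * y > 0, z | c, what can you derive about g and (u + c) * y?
g ≤ (u + c) * y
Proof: From t = u and g | t, g | u. z = l and z | c, thus l | c. g | l, so g | c. Because g | u, g | u + c. Then g | (u + c) * y. Since (u + c) * y > 0, g ≤ (u + c) * y.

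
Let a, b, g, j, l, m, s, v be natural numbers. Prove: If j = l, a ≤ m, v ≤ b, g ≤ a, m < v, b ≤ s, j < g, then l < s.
Because j = l and j < g, l < g. a ≤ m and m < v, therefore a < v. v ≤ b, so a < b. Since g ≤ a, g < b. l < g, so l < b. b ≤ s, so l < s.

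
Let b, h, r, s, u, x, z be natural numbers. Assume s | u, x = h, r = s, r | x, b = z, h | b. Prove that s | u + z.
r = s and r | x, therefore s | x. x = h, so s | h. b = z and h | b, hence h | z. s | h, so s | z. Since s | u, s | u + z.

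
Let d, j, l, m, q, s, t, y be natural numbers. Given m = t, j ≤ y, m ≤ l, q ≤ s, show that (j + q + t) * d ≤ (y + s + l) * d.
Because j ≤ y and q ≤ s, j + q ≤ y + s. Since m = t and m ≤ l, t ≤ l. j + q ≤ y + s, so j + q + t ≤ y + s + l. Then (j + q + t) * d ≤ (y + s + l) * d.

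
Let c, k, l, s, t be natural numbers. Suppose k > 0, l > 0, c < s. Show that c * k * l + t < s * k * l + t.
Because c < s and k > 0, c * k < s * k. l > 0, so c * k * l < s * k * l. Then c * k * l + t < s * k * l + t.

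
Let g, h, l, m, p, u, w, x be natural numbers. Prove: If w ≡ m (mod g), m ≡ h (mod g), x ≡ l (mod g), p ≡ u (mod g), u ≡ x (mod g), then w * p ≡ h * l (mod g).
w ≡ m (mod g) and m ≡ h (mod g), so w ≡ h (mod g). p ≡ u (mod g) and u ≡ x (mod g), so p ≡ x (mod g). x ≡ l (mod g), so p ≡ l (mod g). Since w ≡ h (mod g), by multiplying congruences, w * p ≡ h * l (mod g).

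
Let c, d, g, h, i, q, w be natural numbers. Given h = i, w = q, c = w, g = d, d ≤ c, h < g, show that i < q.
c = w and w = q, therefore c = q. Since g = d and h < g, h < d. h = i, so i < d. Since d ≤ c, i < c. Since c = q, i < q.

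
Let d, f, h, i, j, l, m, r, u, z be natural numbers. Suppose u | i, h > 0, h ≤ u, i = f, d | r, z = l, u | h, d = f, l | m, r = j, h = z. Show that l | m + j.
From u | h and h > 0, u ≤ h. h ≤ u, so u = h. Since h = z, u = z. u | i, so z | i. i = f, so z | f. d = f and d | r, therefore f | r. r = j, so f | j. Since z | f, z | j. Since z = l, l | j. l | m, so l | m + j.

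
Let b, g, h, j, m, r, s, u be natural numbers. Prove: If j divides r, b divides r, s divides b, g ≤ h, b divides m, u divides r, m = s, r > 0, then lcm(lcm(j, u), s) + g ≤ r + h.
j divides r and u divides r, thus lcm(j, u) divides r. From m = s and b divides m, b divides s. s divides b, so b = s. b divides r, so s divides r. lcm(j, u) divides r, so lcm(lcm(j, u), s) divides r. r > 0, so lcm(lcm(j, u), s) ≤ r. Since g ≤ h, lcm(lcm(j, u), s) + g ≤ r + h.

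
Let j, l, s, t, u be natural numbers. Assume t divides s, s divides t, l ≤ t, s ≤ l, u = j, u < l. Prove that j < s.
t divides s and s divides t, thus t = s. Since l ≤ t, l ≤ s. From s ≤ l, l = s. u = j and u < l, therefore j < l. l = s, so j < s.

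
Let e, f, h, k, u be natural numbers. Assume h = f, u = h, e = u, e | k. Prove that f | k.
u = h and h = f, thus u = f. Since e = u and e | k, u | k. u = f, so f | k.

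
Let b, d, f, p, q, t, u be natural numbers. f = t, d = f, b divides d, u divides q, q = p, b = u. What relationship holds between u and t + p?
u divides t + p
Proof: From d = f and b divides d, b divides f. b = u, so u divides f. Since f = t, u divides t. q = p and u divides q, so u divides p. u divides t, so u divides t + p.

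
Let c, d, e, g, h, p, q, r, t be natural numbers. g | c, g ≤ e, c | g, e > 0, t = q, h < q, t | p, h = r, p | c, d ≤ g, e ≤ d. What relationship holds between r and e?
r < e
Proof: h = r and h < q, therefore r < q. c | g and g | c, hence c = g. e ≤ d and d ≤ g, thus e ≤ g. Since g ≤ e, g = e. c = g, so c = e. t | p and p | c, therefore t | c. t = q, so q | c. From c = e, q | e. e > 0, so q ≤ e. Since r < q, r < e.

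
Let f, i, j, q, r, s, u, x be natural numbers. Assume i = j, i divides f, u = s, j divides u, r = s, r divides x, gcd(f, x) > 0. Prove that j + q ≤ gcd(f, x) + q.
From i = j and i divides f, j divides f. Since u = s and j divides u, j divides s. Since r = s and r divides x, s divides x. j divides s, so j divides x. Since j divides f, j divides gcd(f, x). Since gcd(f, x) > 0, j ≤ gcd(f, x). Then j + q ≤ gcd(f, x) + q.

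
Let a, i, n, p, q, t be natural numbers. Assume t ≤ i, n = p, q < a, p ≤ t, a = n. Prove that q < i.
a = n and q < a, therefore q < n. n = p, so q < p. p ≤ t and t ≤ i, so p ≤ i. Since q < p, q < i.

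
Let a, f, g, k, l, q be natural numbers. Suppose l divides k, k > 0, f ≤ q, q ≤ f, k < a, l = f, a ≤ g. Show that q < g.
Since f ≤ q and q ≤ f, f = q. l = f and l divides k, thus f divides k. f = q, so q divides k. Since k > 0, q ≤ k. k < a and a ≤ g, so k < g. Since q ≤ k, q < g.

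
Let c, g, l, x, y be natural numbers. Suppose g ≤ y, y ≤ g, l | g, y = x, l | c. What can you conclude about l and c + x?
l | c + x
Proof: g ≤ y and y ≤ g, so g = y. Since y = x, g = x. l | g, so l | x. l | c, so l | c + x.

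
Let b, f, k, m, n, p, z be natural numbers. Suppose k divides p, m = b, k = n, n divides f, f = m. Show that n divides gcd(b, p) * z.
From f = m and m = b, f = b. Since n divides f, n divides b. Since k = n and k divides p, n divides p. Since n divides b, n divides gcd(b, p). Then n divides gcd(b, p) * z.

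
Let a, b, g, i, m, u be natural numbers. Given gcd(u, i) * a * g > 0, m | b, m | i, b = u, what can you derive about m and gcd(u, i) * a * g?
m ≤ gcd(u, i) * a * g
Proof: b = u and m | b, thus m | u. m | i, so m | gcd(u, i). Then m | gcd(u, i) * a. Then m | gcd(u, i) * a * g. gcd(u, i) * a * g > 0, so m ≤ gcd(u, i) * a * g.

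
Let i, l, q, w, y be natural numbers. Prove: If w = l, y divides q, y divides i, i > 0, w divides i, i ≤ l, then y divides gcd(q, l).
From w = l and w divides i, l divides i. Since i > 0, l ≤ i. i ≤ l, so i = l. y divides i, so y divides l. Since y divides q, y divides gcd(q, l).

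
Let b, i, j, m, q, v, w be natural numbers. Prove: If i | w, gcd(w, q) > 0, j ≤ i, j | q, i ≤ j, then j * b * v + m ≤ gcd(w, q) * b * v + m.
i ≤ j and j ≤ i, thus i = j. Since i | w, j | w. Since j | q, j | gcd(w, q). gcd(w, q) > 0, so j ≤ gcd(w, q). Then j * b ≤ gcd(w, q) * b. Then j * b * v ≤ gcd(w, q) * b * v. Then j * b * v + m ≤ gcd(w, q) * b * v + m.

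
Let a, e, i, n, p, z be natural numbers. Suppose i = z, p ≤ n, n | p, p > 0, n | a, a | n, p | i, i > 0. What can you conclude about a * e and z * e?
a * e ≤ z * e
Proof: From n | p and p > 0, n ≤ p. p ≤ n, so p = n. Because n | a and a | n, n = a. Since p = n, p = a. p | i, so a | i. Since i > 0, a ≤ i. From i = z, a ≤ z. Then a * e ≤ z * e.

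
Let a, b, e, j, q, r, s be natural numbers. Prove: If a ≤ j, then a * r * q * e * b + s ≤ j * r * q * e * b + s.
From a ≤ j, a * r ≤ j * r. Then a * r * q ≤ j * r * q. Then a * r * q * e ≤ j * r * q * e. Then a * r * q * e * b ≤ j * r * q * e * b. Then a * r * q * e * b + s ≤ j * r * q * e * b + s.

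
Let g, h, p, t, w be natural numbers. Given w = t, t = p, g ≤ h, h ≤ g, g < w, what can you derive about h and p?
h < p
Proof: From w = t and t = p, w = p. Because g ≤ h and h ≤ g, g = h. Because g < w, h < w. Since w = p, h < p.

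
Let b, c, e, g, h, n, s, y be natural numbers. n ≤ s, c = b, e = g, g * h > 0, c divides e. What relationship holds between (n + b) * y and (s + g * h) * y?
(n + b) * y ≤ (s + g * h) * y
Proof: e = g and c divides e, thus c divides g. c = b, so b divides g. Then b divides g * h. Since g * h > 0, b ≤ g * h. n ≤ s, so n + b ≤ s + g * h. By multiplying by a non-negative, (n + b) * y ≤ (s + g * h) * y.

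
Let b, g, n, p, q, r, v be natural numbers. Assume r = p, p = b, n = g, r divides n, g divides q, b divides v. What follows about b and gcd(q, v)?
b divides gcd(q, v)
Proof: From r = p and p = b, r = b. n = g and r divides n, thus r divides g. Because r = b, b divides g. g divides q, so b divides q. Since b divides v, b divides gcd(q, v).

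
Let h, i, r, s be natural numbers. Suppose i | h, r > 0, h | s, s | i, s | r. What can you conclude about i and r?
i ≤ r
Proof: i | h and h | s, hence i | s. Since s | i, s = i. s | r and r > 0, therefore s ≤ r. s = i, so i ≤ r.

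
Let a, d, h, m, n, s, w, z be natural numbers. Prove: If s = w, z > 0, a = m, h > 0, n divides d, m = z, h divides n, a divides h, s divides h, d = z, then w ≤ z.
d = z and n divides d, therefore n divides z. h divides n, so h divides z. z > 0, so h ≤ z. Because a = m and a divides h, m divides h. Since m = z, z divides h. h > 0, so z ≤ h. Since h ≤ z, h = z. s divides h and h > 0, so s ≤ h. Since s = w, w ≤ h. h = z, so w ≤ z.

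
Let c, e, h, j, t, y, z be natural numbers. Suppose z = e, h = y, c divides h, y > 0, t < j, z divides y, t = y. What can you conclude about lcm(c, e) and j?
lcm(c, e) < j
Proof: h = y and c divides h, hence c divides y. Since z = e and z divides y, e divides y. Since c divides y, lcm(c, e) divides y. Since y > 0, lcm(c, e) ≤ y. t = y and t < j, so y < j. Because lcm(c, e) ≤ y, lcm(c, e) < j.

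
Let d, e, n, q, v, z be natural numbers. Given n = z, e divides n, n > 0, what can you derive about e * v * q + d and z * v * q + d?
e * v * q + d ≤ z * v * q + d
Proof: e divides n and n > 0, so e ≤ n. Since n = z, e ≤ z. By multiplying by a non-negative, e * v ≤ z * v. By multiplying by a non-negative, e * v * q ≤ z * v * q. Then e * v * q + d ≤ z * v * q + d.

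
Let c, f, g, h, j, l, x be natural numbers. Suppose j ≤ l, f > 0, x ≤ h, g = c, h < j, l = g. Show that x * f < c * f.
h < j and j ≤ l, so h < l. l = g, so h < g. x ≤ h, so x < g. g = c, so x < c. From f > 0, x * f < c * f.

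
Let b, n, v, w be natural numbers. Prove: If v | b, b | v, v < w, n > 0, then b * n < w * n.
v | b and b | v, hence v = b. From v < w, b < w. Since n > 0, b * n < w * n.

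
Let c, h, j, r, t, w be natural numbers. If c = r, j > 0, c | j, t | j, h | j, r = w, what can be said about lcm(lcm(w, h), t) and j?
lcm(lcm(w, h), t) ≤ j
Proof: From c = r and r = w, c = w. Since c | j, w | j. h | j, so lcm(w, h) | j. Since t | j, lcm(lcm(w, h), t) | j. Since j > 0, lcm(lcm(w, h), t) ≤ j.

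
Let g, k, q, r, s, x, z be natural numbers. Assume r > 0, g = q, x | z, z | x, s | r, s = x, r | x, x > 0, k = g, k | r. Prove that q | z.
r | x and x > 0, hence r ≤ x. s | r and r > 0, hence s ≤ r. s = x, so x ≤ r. Since r ≤ x, r = x. x | z and z | x, hence x = z. r = x, so r = z. Since k = g and k | r, g | r. r = z, so g | z. Since g = q, q | z.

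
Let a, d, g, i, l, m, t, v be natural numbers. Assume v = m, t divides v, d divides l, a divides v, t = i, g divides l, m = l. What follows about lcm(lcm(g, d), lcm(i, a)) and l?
lcm(lcm(g, d), lcm(i, a)) divides l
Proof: g divides l and d divides l, thus lcm(g, d) divides l. Since v = m and m = l, v = l. Since t = i and t divides v, i divides v. Since a divides v, lcm(i, a) divides v. Since v = l, lcm(i, a) divides l. lcm(g, d) divides l, so lcm(lcm(g, d), lcm(i, a)) divides l.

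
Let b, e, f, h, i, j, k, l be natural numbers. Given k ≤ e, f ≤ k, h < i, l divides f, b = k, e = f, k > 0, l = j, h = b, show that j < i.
e = f and k ≤ e, so k ≤ f. Since f ≤ k, f = k. Since l divides f, l divides k. l = j, so j divides k. k > 0, so j ≤ k. h = b and b = k, therefore h = k. Since h < i, k < i. Since j ≤ k, j < i.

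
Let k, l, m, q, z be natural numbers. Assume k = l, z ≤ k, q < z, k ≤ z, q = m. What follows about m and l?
m < l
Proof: z ≤ k and k ≤ z, thus z = k. k = l, so z = l. Since q < z, q < l. q = m, so m < l.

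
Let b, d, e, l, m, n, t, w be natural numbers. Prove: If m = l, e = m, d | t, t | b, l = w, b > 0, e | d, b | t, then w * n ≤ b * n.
m = l and l = w, therefore m = w. e = m and e | d, so m | d. Since m = w, w | d. Because t | b and b | t, t = b. d | t, so d | b. w | d, so w | b. b > 0, so w ≤ b. Then w * n ≤ b * n.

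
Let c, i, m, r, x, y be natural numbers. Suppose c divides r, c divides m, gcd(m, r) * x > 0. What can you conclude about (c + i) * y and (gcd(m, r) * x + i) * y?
(c + i) * y ≤ (gcd(m, r) * x + i) * y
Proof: c divides m and c divides r, hence c divides gcd(m, r). Then c divides gcd(m, r) * x. gcd(m, r) * x > 0, so c ≤ gcd(m, r) * x. Then c + i ≤ gcd(m, r) * x + i. By multiplying by a non-negative, (c + i) * y ≤ (gcd(m, r) * x + i) * y.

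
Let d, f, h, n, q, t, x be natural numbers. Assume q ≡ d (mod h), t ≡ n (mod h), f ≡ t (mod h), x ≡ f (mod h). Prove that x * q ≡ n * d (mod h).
x ≡ f (mod h) and f ≡ t (mod h), therefore x ≡ t (mod h). Since t ≡ n (mod h), x ≡ n (mod h). q ≡ d (mod h), so x * q ≡ n * d (mod h).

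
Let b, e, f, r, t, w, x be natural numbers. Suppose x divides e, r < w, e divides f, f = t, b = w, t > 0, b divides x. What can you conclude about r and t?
r < t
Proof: b = w and b divides x, thus w divides x. x divides e and e divides f, therefore x divides f. From w divides x, w divides f. f = t, so w divides t. Since t > 0, w ≤ t. Since r < w, r < t.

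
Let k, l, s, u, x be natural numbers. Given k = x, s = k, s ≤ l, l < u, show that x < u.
s = k and k = x, therefore s = x. s ≤ l and l < u, hence s < u. Since s = x, x < u.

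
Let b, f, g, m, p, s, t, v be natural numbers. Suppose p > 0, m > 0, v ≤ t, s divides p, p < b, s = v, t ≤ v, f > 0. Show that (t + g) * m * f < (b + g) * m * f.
v ≤ t and t ≤ v, hence v = t. Since s = v, s = t. From s divides p, t divides p. p > 0, so t ≤ p. p < b, so t < b. Then t + g < b + g. Combined with m > 0, by multiplying by a positive, (t + g) * m < (b + g) * m. Since f > 0, by multiplying by a positive, (t + g) * m * f < (b + g) * m * f.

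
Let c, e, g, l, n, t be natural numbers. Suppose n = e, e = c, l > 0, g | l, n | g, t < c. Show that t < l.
From n = e and n | g, e | g. g | l, so e | l. l > 0, so e ≤ l. e = c, so c ≤ l. t < c, so t < l.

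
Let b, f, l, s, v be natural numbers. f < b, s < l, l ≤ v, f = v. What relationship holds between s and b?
s < b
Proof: s < l and l ≤ v, hence s < v. From f = v and f < b, v < b. Since s < v, s < b.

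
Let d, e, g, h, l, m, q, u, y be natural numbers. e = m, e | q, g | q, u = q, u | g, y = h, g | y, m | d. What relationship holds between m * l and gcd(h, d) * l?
m * l | gcd(h, d) * l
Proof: Because e = m and e | q, m | q. u = q and u | g, so q | g. g | q, so g = q. Because y = h and g | y, g | h. From g = q, q | h. Because m | q, m | h. Since m | d, m | gcd(h, d). Then m * l | gcd(h, d) * l.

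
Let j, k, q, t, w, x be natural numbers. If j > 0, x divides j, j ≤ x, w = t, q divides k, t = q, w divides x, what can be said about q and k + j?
q divides k + j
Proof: Because x divides j and j > 0, x ≤ j. Since j ≤ x, x = j. Since w = t and w divides x, t divides x. Since x = j, t divides j. t = q, so q divides j. q divides k, so q divides k + j.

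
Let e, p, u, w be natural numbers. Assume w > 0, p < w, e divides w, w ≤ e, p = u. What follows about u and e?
u < e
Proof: From e divides w and w > 0, e ≤ w. Since w ≤ e, w = e. p = u and p < w, thus u < w. w = e, so u < e.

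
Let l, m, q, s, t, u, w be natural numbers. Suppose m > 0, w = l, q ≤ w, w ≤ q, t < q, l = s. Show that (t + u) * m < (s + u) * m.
q ≤ w and w ≤ q, thus q = w. Since w = l, q = l. Since l = s, q = s. Since t < q, t < s. Then t + u < s + u. Since m > 0, (t + u) * m < (s + u) * m.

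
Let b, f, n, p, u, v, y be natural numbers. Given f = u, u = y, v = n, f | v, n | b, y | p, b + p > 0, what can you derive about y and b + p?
y ≤ b + p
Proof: From f = u and u = y, f = y. v = n and f | v, hence f | n. Since n | b, f | b. Since f = y, y | b. y | p, so y | b + p. Since b + p > 0, y ≤ b + p.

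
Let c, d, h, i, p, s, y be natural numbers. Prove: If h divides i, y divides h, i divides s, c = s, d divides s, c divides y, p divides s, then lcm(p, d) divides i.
c = s and c divides y, thus s divides y. y divides h, so s divides h. h divides i, so s divides i. Since i divides s, s = i. Because p divides s and d divides s, lcm(p, d) divides s. s = i, so lcm(p, d) divides i.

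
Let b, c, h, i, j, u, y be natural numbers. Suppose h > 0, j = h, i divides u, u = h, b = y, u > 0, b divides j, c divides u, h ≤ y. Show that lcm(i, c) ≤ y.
j = h and b divides j, therefore b divides h. h > 0, so b ≤ h. Since b = y, y ≤ h. h ≤ y, so h = y. u = h, so u = y. i divides u and c divides u, hence lcm(i, c) divides u. Because u > 0, lcm(i, c) ≤ u. Since u = y, lcm(i, c) ≤ y.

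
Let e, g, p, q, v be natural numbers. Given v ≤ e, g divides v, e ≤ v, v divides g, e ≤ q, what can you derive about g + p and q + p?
g + p ≤ q + p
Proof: e ≤ v and v ≤ e, so e = v. From v divides g and g divides v, v = g. e = v, so e = g. Since e ≤ q, g ≤ q. Then g + p ≤ q + p.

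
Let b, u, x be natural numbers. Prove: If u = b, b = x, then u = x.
u = b and b = x. By transitivity, u = x.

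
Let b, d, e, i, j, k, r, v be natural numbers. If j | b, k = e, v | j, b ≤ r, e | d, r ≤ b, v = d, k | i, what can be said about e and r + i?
e | r + i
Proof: b ≤ r and r ≤ b, therefore b = r. v | j and j | b, thus v | b. Since b = r, v | r. Since v = d, d | r. Since e | d, e | r. k = e and k | i, thus e | i. From e | r, e | r + i.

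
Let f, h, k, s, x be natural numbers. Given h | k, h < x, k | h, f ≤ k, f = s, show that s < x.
From f = s and f ≤ k, s ≤ k. h | k and k | h, thus h = k. Since h < x, k < x. s ≤ k, so s < x.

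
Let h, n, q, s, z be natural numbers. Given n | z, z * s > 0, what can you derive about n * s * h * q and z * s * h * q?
n * s * h * q ≤ z * s * h * q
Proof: n | z, hence n * s | z * s. Since z * s > 0, n * s ≤ z * s. Then n * s * h ≤ z * s * h. Then n * s * h * q ≤ z * s * h * q.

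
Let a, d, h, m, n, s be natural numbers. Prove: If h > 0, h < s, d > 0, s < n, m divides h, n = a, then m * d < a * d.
m divides h and h > 0, so m ≤ h. Because h < s, m < s. Since s < n, m < n. n = a, so m < a. Since d > 0, by multiplying by a positive, m * d < a * d.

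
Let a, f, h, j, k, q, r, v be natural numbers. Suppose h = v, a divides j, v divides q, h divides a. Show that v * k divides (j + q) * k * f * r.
h = v and h divides a, hence v divides a. Since a divides j, v divides j. From v divides q, v divides j + q. Then v * k divides (j + q) * k. Then v * k divides (j + q) * k * f. Then v * k divides (j + q) * k * f * r.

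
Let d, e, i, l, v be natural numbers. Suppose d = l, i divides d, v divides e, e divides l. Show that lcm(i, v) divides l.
d = l and i divides d, therefore i divides l. v divides e and e divides l, hence v divides l. i divides l, so lcm(i, v) divides l.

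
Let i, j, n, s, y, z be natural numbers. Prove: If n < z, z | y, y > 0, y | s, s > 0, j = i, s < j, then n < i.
From z | y and y > 0, z ≤ y. Because y | s and s > 0, y ≤ s. Since z ≤ y, z ≤ s. n < z, so n < s. Because j = i and s < j, s < i. Since n < s, n < i.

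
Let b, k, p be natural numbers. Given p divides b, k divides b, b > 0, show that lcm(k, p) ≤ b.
k divides b and p divides b, thus lcm(k, p) divides b. b > 0, so lcm(k, p) ≤ b.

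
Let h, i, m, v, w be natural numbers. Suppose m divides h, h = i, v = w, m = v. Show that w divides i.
m = v and v = w, therefore m = w. h = i and m divides h, so m divides i. m = w, so w divides i.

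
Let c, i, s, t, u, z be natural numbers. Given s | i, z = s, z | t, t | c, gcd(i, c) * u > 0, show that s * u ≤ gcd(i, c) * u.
z = s and z | t, therefore s | t. t | c, so s | c. Since s | i, s | gcd(i, c). Then s * u | gcd(i, c) * u. gcd(i, c) * u > 0, so s * u ≤ gcd(i, c) * u.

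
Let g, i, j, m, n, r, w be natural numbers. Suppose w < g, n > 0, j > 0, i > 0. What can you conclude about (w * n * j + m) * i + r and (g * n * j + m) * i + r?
(w * n * j + m) * i + r < (g * n * j + m) * i + r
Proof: From w < g and n > 0, w * n < g * n. Since j > 0, w * n * j < g * n * j. Then w * n * j + m < g * n * j + m. i > 0, so (w * n * j + m) * i < (g * n * j + m) * i. Then (w * n * j + m) * i + r < (g * n * j + m) * i + r.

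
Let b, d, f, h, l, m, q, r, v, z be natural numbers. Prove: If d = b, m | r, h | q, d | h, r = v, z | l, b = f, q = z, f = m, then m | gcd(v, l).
r = v and m | r, therefore m | v. Since d = b and b = f, d = f. d | h, so f | h. From q = z and h | q, h | z. f | h, so f | z. Since z | l, f | l. f = m, so m | l. Since m | v, m | gcd(v, l).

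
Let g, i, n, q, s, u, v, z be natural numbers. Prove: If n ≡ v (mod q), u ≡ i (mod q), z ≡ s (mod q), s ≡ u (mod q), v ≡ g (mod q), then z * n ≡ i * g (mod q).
z ≡ s (mod q) and s ≡ u (mod q), thus z ≡ u (mod q). From u ≡ i (mod q), z ≡ i (mod q). n ≡ v (mod q) and v ≡ g (mod q), therefore n ≡ g (mod q). Since z ≡ i (mod q), by multiplying congruences, z * n ≡ i * g (mod q).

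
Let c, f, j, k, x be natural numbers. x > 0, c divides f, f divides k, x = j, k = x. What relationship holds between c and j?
c ≤ j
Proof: k = x and f divides k, hence f divides x. Since c divides f, c divides x. x > 0, so c ≤ x. From x = j, c ≤ j.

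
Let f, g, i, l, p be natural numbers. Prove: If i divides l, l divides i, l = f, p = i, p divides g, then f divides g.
From i divides l and l divides i, i = l. l = f, so i = f. p = i and p divides g, therefore i divides g. From i = f, f divides g.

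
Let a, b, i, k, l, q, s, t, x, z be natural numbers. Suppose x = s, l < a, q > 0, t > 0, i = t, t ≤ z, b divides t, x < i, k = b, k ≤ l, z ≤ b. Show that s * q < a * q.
x = s and x < i, therefore s < i. i = t, so s < t. b divides t and t > 0, so b ≤ t. t ≤ z and z ≤ b, so t ≤ b. b ≤ t, so b = t. From k = b, k = t. Since k ≤ l, t ≤ l. l < a, so t < a. Since s < t, s < a. Combining with q > 0, by multiplying by a positive, s * q < a * q.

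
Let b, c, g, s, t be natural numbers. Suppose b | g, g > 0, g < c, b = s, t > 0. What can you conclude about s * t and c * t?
s * t < c * t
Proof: Because b = s and b | g, s | g. Since g > 0, s ≤ g. Since g < c, s < c. t > 0, so s * t < c * t.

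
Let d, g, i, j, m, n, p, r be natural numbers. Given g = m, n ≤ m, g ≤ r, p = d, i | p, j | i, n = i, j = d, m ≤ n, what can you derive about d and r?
d ≤ r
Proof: p = d and i | p, hence i | d. j = d and j | i, hence d | i. i | d, so i = d. m ≤ n and n ≤ m, hence m = n. Since g = m, g = n. From n = i, g = i. Since g ≤ r, i ≤ r. i = d, so d ≤ r.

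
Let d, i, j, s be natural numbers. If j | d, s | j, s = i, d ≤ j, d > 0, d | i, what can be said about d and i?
d = i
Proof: j | d and d > 0, thus j ≤ d. From d ≤ j, j = d. Since s = i and s | j, i | j. From j = d, i | d. Since d | i, d = i.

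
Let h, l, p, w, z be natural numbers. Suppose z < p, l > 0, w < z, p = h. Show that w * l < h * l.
p = h and z < p, therefore z < h. w < z, so w < h. Since l > 0, by multiplying by a positive, w * l < h * l.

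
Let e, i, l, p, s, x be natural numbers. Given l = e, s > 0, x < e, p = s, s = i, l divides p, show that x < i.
Because l = e and l divides p, e divides p. p = s, so e divides s. s > 0, so e ≤ s. x < e, so x < s. s = i, so x < i.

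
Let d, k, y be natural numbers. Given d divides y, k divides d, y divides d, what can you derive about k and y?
k divides y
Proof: d divides y and y divides d, hence d = y. Since k divides d, k divides y.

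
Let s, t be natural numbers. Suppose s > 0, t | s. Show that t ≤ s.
From t | s and s > 0, by divisors are at most what they divide, t ≤ s.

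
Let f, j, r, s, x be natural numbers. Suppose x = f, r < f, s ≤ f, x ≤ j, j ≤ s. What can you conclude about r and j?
r < j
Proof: x = f and x ≤ j, hence f ≤ j. j ≤ s and s ≤ f, so j ≤ f. f ≤ j, so f = j. r < f, so r < j.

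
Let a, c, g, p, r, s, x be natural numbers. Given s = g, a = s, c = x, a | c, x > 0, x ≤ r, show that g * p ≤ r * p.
From c = x and a | c, a | x. Since a = s, s | x. x > 0, so s ≤ x. x ≤ r, so s ≤ r. Since s = g, g ≤ r. Then g * p ≤ r * p.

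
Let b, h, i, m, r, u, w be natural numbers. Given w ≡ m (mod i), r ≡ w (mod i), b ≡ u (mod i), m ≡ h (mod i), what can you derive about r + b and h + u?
r + b ≡ h + u (mod i)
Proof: Since r ≡ w (mod i) and w ≡ m (mod i), r ≡ m (mod i). m ≡ h (mod i), so r ≡ h (mod i). Combined with b ≡ u (mod i), by adding congruences, r + b ≡ h + u (mod i).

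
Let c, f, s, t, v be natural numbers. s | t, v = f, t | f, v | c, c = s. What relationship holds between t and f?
t = f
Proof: c = s and v | c, therefore v | s. s | t, so v | t. v = f, so f | t. Since t | f, f = t. Then t = f.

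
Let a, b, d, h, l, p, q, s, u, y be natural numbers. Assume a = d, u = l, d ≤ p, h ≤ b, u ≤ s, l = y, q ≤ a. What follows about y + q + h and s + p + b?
y + q + h ≤ s + p + b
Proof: u = l and u ≤ s, thus l ≤ s. Since l = y, y ≤ s. a = d and q ≤ a, hence q ≤ d. d ≤ p, so q ≤ p. Since h ≤ b, q + h ≤ p + b. Since y ≤ s, y + q + h ≤ s + p + b.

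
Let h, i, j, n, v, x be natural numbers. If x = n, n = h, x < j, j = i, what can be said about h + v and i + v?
h + v < i + v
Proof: x = n and n = h, therefore x = h. j = i and x < j, therefore x < i. x = h, so h < i. Then h + v < i + v.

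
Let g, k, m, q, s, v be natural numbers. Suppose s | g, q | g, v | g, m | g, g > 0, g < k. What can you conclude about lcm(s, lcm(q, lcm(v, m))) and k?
lcm(s, lcm(q, lcm(v, m))) < k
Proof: v | g and m | g, therefore lcm(v, m) | g. q | g, so lcm(q, lcm(v, m)) | g. Since s | g, lcm(s, lcm(q, lcm(v, m))) | g. Because g > 0, lcm(s, lcm(q, lcm(v, m))) ≤ g. Since g < k, lcm(s, lcm(q, lcm(v, m))) < k.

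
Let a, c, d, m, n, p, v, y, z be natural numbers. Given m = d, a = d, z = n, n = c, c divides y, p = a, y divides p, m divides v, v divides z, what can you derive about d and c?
d = c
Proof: Since z = n and n = c, z = c. m divides v and v divides z, thus m divides z. m = d, so d divides z. z = c, so d divides c. p = a and y divides p, thus y divides a. Since c divides y, c divides a. a = d, so c divides d. Since d divides c, d = c.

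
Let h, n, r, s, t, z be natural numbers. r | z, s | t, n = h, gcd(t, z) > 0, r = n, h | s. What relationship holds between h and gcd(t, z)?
h ≤ gcd(t, z)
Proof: Since h | s and s | t, h | t. Because r = n and n = h, r = h. r | z, so h | z. h | t, so h | gcd(t, z). Because gcd(t, z) > 0, h ≤ gcd(t, z).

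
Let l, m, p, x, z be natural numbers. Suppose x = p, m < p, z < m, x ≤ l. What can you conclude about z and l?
z < l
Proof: Because z < m and m < p, z < p. Because x = p and x ≤ l, p ≤ l. z < p, so z < l.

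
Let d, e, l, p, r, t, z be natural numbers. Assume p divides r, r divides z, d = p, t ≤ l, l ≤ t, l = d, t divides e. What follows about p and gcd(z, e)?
p divides gcd(z, e)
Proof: Since p divides r and r divides z, p divides z. From t ≤ l and l ≤ t, t = l. l = d, so t = d. Since t divides e, d divides e. d = p, so p divides e. p divides z, so p divides gcd(z, e).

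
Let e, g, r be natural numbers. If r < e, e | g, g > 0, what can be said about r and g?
r < g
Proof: e | g and g > 0, thus e ≤ g. r < e, so r < g.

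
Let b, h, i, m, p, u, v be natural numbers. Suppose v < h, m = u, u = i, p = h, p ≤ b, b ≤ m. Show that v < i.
m = u and u = i, hence m = i. p ≤ b and b ≤ m, hence p ≤ m. From p = h, h ≤ m. Since m = i, h ≤ i. v < h, so v < i.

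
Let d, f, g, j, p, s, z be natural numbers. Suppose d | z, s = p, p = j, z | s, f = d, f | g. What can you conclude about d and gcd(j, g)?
d | gcd(j, g)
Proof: s = p and p = j, thus s = j. Since z | s, z | j. Since d | z, d | j. f = d and f | g, thus d | g. From d | j, d | gcd(j, g).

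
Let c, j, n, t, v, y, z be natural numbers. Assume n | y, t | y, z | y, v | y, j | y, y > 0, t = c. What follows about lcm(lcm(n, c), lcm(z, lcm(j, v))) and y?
lcm(lcm(n, c), lcm(z, lcm(j, v))) ≤ y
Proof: t = c and t | y, so c | y. Since n | y, lcm(n, c) | y. From j | y and v | y, lcm(j, v) | y. From z | y, lcm(z, lcm(j, v)) | y. lcm(n, c) | y, so lcm(lcm(n, c), lcm(z, lcm(j, v))) | y. Since y > 0, lcm(lcm(n, c), lcm(z, lcm(j, v))) ≤ y.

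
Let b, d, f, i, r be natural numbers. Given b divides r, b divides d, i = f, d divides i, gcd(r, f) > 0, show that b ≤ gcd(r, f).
Because i = f and d divides i, d divides f. Since b divides d, b divides f. Since b divides r, b divides gcd(r, f). Since gcd(r, f) > 0, b ≤ gcd(r, f).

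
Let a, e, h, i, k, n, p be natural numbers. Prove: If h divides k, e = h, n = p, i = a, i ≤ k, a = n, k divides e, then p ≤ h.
e = h and k divides e, so k divides h. h divides k, so k = h. a = n and n = p, thus a = p. i = a and i ≤ k, therefore a ≤ k. Since a = p, p ≤ k. From k = h, p ≤ h.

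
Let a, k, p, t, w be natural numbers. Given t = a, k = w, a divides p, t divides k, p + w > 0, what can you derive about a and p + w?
a ≤ p + w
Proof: k = w and t divides k, therefore t divides w. Since t = a, a divides w. Since a divides p, a divides p + w. p + w > 0, so a ≤ p + w.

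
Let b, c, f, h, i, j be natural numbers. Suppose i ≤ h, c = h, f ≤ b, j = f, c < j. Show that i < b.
From c = h and c < j, h < j. Since j = f, h < f. f ≤ b, so h < b. i ≤ h, so i < b.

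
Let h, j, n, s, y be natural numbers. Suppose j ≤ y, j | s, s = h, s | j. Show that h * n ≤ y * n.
j | s and s | j, hence j = s. s = h, so j = h. Since j ≤ y, h ≤ y. Then h * n ≤ y * n.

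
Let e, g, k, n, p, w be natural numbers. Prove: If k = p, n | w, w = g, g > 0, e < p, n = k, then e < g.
n = k and k = p, therefore n = p. w = g and n | w, thus n | g. g > 0, so n ≤ g. n = p, so p ≤ g. Because e < p, e < g.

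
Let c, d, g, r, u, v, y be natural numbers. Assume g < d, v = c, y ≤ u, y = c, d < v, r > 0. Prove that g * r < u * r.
Since g < d and d < v, g < v. v = c, so g < c. Since y = c and y ≤ u, c ≤ u. Since g < c, g < u. r > 0, so g * r < u * r.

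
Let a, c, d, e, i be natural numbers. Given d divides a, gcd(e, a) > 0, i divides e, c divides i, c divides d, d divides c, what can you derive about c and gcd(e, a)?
c ≤ gcd(e, a)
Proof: c divides i and i divides e, hence c divides e. d divides c and c divides d, thus d = c. From d divides a, c divides a. Since c divides e, c divides gcd(e, a). Because gcd(e, a) > 0, c ≤ gcd(e, a).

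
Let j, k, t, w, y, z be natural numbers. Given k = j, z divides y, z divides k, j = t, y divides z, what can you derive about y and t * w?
y divides t * w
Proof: k = j and j = t, hence k = t. z divides y and y divides z, hence z = y. z divides k, so y divides k. k = t, so y divides t. Then y divides t * w.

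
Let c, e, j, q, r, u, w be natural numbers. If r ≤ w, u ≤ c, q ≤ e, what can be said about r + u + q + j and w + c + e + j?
r + u + q + j ≤ w + c + e + j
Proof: u ≤ c and q ≤ e, therefore u + q ≤ c + e. Since r ≤ w, r + u + q ≤ w + c + e. Then r + u + q + j ≤ w + c + e + j.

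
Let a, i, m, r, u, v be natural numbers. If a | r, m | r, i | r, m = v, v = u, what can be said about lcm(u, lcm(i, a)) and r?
lcm(u, lcm(i, a)) | r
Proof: Since m = v and m | r, v | r. v = u, so u | r. i | r and a | r, hence lcm(i, a) | r. u | r, so lcm(u, lcm(i, a)) | r.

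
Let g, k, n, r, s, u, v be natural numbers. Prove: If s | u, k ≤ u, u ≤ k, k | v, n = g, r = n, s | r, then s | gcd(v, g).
Since k ≤ u and u ≤ k, k = u. Since k | v, u | v. Since s | u, s | v. r = n and s | r, thus s | n. n = g, so s | g. s | v, so s | gcd(v, g).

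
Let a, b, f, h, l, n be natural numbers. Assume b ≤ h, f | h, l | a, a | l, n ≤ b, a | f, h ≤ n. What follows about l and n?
l | n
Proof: Because n ≤ b and b ≤ h, n ≤ h. h ≤ n, so h = n. Because a | l and l | a, a = l. a | f and f | h, thus a | h. Since a = l, l | h. h = n, so l | n.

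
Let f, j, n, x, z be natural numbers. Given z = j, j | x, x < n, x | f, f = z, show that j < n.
f = z and z = j, so f = j. x | f, so x | j. Since j | x, x = j. Since x < n, j < n.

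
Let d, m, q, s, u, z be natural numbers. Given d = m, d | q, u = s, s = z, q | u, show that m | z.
u = s and q | u, therefore q | s. Since s = z, q | z. Since d | q, d | z. d = m, so m | z.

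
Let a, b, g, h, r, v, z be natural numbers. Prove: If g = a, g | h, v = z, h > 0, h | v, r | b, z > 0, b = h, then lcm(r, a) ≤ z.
b = h and r | b, so r | h. g = a and g | h, thus a | h. Because r | h, lcm(r, a) | h. h > 0, so lcm(r, a) ≤ h. v = z and h | v, hence h | z. Since z > 0, h ≤ z. lcm(r, a) ≤ h, so lcm(r, a) ≤ z.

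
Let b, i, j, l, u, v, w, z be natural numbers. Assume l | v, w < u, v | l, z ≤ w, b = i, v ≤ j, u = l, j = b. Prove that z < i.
j = b and b = i, therefore j = i. From u = l and w < u, w < l. v | l and l | v, therefore v = l. From v ≤ j, l ≤ j. w < l, so w < j. Since j = i, w < i. Since z ≤ w, z < i.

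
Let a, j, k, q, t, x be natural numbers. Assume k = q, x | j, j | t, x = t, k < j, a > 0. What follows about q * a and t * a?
q * a < t * a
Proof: Since x = t and x | j, t | j. j | t, so j = t. k = q and k < j, therefore q < j. j = t, so q < t. Since a > 0, q * a < t * a.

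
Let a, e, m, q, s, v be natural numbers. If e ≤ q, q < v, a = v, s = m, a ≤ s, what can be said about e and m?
e < m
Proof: e ≤ q and q < v, so e < v. Since s = m and a ≤ s, a ≤ m. a = v, so v ≤ m. Since e < v, e < m.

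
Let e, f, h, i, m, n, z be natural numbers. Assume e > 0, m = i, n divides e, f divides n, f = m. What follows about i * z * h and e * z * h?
i * z * h ≤ e * z * h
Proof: f = m and m = i, therefore f = i. Since f divides n, i divides n. Since n divides e, i divides e. Because e > 0, i ≤ e. By multiplying by a non-negative, i * z ≤ e * z. By multiplying by a non-negative, i * z * h ≤ e * z * h.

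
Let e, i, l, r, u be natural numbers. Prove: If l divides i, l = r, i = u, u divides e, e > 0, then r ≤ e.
From i = u and l divides i, l divides u. u divides e, so l divides e. Since l = r, r divides e. e > 0, so r ≤ e.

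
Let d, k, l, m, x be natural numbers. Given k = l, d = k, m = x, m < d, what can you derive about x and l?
x < l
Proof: Since m = x and m < d, x < d. d = k, so x < k. k = l, so x < l.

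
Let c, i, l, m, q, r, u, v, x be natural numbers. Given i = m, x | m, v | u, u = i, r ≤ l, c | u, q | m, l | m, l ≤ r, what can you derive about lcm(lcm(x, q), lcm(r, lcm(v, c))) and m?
lcm(lcm(x, q), lcm(r, lcm(v, c))) | m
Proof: x | m and q | m, so lcm(x, q) | m. l ≤ r and r ≤ l, therefore l = r. Since l | m, r | m. Since u = i and i = m, u = m. Because v | u and c | u, lcm(v, c) | u. u = m, so lcm(v, c) | m. Since r | m, lcm(r, lcm(v, c)) | m. lcm(x, q) | m, so lcm(lcm(x, q), lcm(r, lcm(v, c))) | m.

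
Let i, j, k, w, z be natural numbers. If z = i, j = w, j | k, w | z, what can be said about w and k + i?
w | k + i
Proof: From j = w and j | k, w | k. Since z = i and w | z, w | i. Since w | k, w | k + i.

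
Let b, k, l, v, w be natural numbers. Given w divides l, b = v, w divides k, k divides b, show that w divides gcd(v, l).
Since b = v and k divides b, k divides v. From w divides k, w divides v. w divides l, so w divides gcd(v, l).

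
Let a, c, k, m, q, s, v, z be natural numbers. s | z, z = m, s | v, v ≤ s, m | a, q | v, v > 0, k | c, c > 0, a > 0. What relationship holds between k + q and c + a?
k + q ≤ c + a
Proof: k | c and c > 0, therefore k ≤ c. From s | v and v > 0, s ≤ v. v ≤ s, so v = s. From q | v and v > 0, q ≤ v. Since v = s, q ≤ s. z = m and s | z, therefore s | m. Since m | a, s | a. From a > 0, s ≤ a. q ≤ s, so q ≤ a. From k ≤ c, k + q ≤ c + a.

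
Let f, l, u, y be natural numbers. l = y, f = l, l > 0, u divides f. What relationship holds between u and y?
u ≤ y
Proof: Because f = l and u divides f, u divides l. l > 0, so u ≤ l. Since l = y, u ≤ y.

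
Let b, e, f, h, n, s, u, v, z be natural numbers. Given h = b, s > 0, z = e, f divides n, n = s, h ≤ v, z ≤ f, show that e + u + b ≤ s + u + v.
z = e and z ≤ f, therefore e ≤ f. From n = s and f divides n, f divides s. s > 0, so f ≤ s. e ≤ f, so e ≤ s. Then e + u ≤ s + u. Because h = b and h ≤ v, b ≤ v. Since e + u ≤ s + u, e + u + b ≤ s + u + v.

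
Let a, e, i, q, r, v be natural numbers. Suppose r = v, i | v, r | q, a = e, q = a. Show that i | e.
Since q = a and a = e, q = e. r = v and r | q, therefore v | q. Because q = e, v | e. Since i | v, i | e.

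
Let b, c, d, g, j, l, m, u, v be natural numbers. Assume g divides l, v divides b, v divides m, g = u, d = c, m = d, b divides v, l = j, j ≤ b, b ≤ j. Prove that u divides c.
l = j and g divides l, therefore g divides j. Because v divides b and b divides v, v = b. b ≤ j and j ≤ b, so b = j. Because v = b, v = j. Because m = d and d = c, m = c. v divides m, so v divides c. v = j, so j divides c. Since g divides j, g divides c. g = u, so u divides c.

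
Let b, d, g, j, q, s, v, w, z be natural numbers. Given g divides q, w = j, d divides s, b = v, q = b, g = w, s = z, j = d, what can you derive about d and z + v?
d divides z + v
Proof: s = z and d divides s, thus d divides z. Because w = j and j = d, w = d. Since q = b and g divides q, g divides b. Since b = v, g divides v. Since g = w, w divides v. Because w = d, d divides v. Since d divides z, d divides z + v.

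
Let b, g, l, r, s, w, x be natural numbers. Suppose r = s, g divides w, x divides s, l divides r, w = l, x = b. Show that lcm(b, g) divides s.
x = b and x divides s, therefore b divides s. Because w = l and g divides w, g divides l. From r = s and l divides r, l divides s. g divides l, so g divides s. Since b divides s, lcm(b, g) divides s.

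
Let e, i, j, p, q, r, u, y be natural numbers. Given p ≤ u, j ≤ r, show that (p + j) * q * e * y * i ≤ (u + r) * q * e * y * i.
From p ≤ u and j ≤ r, p + j ≤ u + r. By multiplying by a non-negative, (p + j) * q ≤ (u + r) * q. By multiplying by a non-negative, (p + j) * q * e ≤ (u + r) * q * e. By multiplying by a non-negative, (p + j) * q * e * y ≤ (u + r) * q * e * y. By multiplying by a non-negative, (p + j) * q * e * y * i ≤ (u + r) * q * e * y * i.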